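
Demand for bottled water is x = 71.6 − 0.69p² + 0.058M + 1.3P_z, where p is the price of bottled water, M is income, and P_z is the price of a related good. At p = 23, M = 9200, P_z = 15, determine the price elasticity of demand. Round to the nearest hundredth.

At the given point, x = 71.6 − 0.69(23)² + 0.058(9200) + 1.3(15) = 71.6 − 365.01 + 533.6 + 19.5 = 259.69.
∂x/∂p = −2·0.69·p = -31.74, so E_p = -31.74·(23/259.69) ≈ -2.81.
|E_p| > 1: demand is elastic.

-2.81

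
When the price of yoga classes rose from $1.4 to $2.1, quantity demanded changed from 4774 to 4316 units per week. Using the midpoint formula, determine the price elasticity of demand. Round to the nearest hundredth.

-0.25

%ΔQ = (4316 − 4774)/[(4774 + 4316)/2] = -458/4545 ≈ -0.1008.
%ΔP = (2.1 − 1.4)/[(1.4 + 2.1)/2] = 0.7/1.75 ≈ 0.4000.
Arc elasticity E = %ΔQ/%ΔP ≈ -0.1008/0.4000 ≈ -0.25.
|E| < 1: demand is inelastic over this range.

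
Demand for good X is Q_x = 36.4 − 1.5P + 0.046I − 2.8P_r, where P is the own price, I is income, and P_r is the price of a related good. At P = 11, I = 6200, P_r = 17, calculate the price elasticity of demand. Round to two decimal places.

-0.06

Evaluating quantity at (P, I, P_r) gives Q_x = 36.4 − 1.5(11) + 0.046(6200) − 2.8(17) = 36.4 − 16.5 + 285.2 − 47.6 = 257.5.
∂Q_x/∂P = −1.5, so E_p = (−1.5)·(11/257.5) ≈ -0.06.
|E_p| < 1: demand is inelastic.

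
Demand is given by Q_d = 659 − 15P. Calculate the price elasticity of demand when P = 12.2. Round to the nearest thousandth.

-0.384

At P = 12.2, Q_d = 476.
dQ_d/dP = −15.
Point elasticity E = (dQ_d/dP)·(P/Q_d) = -15 × 12.2/476 ≈ -0.384.
|E| < 1, so demand is inelastic at this price.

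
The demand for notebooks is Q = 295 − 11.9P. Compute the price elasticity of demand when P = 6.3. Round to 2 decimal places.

-0.34

At P = 6.3, Q = 220.03.
dQ/dP = −11.9.
Point elasticity E = (dQ/dP)·(P/Q) = -11.9 × 6.3/220.03 ≈ -0.34.
|E| < 1, so demand is inelastic at this price.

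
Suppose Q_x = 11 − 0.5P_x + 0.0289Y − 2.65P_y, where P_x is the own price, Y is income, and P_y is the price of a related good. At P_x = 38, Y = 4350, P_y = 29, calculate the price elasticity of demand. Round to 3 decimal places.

-0.465

Q_x = 11 − 0.5(38) + 0.0289(4350) − 2.65(29) = 11 − 19 + 125.715 − 76.85 = 40.865.
∂Q_x/∂P_x = −0.5, so E_p = (−0.5)·(38/40.865) ≈ -0.465.
|E_p| < 1: demand is inelastic.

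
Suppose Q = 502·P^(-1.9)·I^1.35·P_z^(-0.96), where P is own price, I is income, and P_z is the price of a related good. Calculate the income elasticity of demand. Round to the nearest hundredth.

1.35

For a Cobb–Douglas (constant-elasticity) form Q = A·I^α·…, the elasticity with respect to I equals the exponent α at every point.
Here the exponent on I is 1.35, so the income elasticity of demand is 1.35.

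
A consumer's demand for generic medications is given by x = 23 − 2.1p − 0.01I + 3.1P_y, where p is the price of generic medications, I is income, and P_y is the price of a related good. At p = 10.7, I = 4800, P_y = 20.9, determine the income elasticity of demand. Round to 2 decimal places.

-2.77

Substituting, x = 23 − 2.1(10.7) − 0.01(4800) + 3.1(20.9) = 23 − 22.47 − 48 + 64.79 = 17.32.
∂x/∂I = −0.01, so E_I = -0.01·(4800/17.32) ≈ -2.77.
E_I < 0: inferior good.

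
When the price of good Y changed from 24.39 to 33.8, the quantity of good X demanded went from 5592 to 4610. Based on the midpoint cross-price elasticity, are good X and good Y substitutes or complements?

%ΔQ_x = (4610 − 5592)/[(5592+4610)/2] = -982/5101 ≈ -0.1925.
%ΔP_y = (33.8 − 24.39)/[(24.39+33.8)/2] ≈ 0.3234.
E_xy = -0.1925/0.3234 ≈ -0.595.
E_xy < 0, so the goods are complements.

complements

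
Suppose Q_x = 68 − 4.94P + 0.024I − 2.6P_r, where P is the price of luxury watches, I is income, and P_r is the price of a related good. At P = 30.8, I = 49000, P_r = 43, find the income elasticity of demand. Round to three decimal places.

1.200

Q_x = 68 − 4.94(30.8) + 0.024(49000) − 2.6(43) = 68 − 152.152 + 1176 − 111.8 = 980.048.
∂Q_x/∂I = +0.024, so E_I = 0.024·(49000/980.048) ≈ 1.200.
E_I > 1: normal good (luxury).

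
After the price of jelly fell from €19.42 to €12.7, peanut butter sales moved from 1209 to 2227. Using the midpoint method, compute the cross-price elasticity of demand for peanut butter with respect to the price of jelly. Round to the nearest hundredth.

-1.42

%ΔQ_x = (2227 − 1209)/[(1209+2227)/2] = 1018/1718 ≈ 0.5925.
%ΔP_y = (12.7 − 19.42)/[(19.42+12.7)/2] ≈ -0.4184.
E_xy = 0.5925/-0.4184 ≈ -1.42.
E_xy < 0, so peanut butter and jelly are complements.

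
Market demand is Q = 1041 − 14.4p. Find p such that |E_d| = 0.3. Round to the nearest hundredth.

16.68

Set −bp/(a − bp) = −0.3 ⇒ bp = 0.3(a − bp) ⇒ bp(1+0.3) = 0.3·a.
p = 0.3·1041/(14.4·1.3) ≈ 16.68.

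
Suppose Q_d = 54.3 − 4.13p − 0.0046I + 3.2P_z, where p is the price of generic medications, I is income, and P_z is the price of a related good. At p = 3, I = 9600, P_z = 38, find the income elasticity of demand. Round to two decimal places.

Substituting, Q_d = 54.3 − 4.13(3) − 0.0046(9600) + 3.2(38) = 54.3 − 12.39 − 44.16 + 121.6 = 119.35.
∂Q_d/∂I = −0.0046, so E_I = -0.0046·(9600/119.35) ≈ -0.37.
E_I < 0: inferior good.

-0.37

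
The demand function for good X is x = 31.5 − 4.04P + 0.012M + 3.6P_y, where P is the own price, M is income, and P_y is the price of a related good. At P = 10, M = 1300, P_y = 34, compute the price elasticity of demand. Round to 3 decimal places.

-0.313

Evaluating quantity at (P, M, P_y) gives x = 31.5 − 4.04(10) + 0.012(1300) + 3.6(34) = 31.5 − 40.4 + 15.6 + 122.4 = 129.1.
∂x/∂P = −4.04, so E_p = (−4.04)·(10/129.1) ≈ -0.313.
|E_p| < 1: demand is inelastic.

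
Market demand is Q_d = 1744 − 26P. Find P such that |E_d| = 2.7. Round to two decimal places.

Set −bP/(a − bP) = −2.7 ⇒ bP = 2.7(a − bP) ⇒ bP(1+2.7) = 2.7·a.
P = 2.7·1744/(26·3.7) ≈ 48.95.

48.95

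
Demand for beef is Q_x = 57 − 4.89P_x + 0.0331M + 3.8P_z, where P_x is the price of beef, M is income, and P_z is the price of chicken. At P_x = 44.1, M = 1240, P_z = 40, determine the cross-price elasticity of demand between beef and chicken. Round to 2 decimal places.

Evaluating quantity at (P_x, M, P_z) gives Q_x = 57 − 4.89(44.1) + 0.0331(1240) + 3.8(40) = 57 − 215.649 + 41.044 + 152 = 34.395.
∂Q_x/∂P_z = +3.8, so E_xy = 3.8·(40/34.395) ≈ 4.42.
E_xy > 0: the goods are substitutes.

4.42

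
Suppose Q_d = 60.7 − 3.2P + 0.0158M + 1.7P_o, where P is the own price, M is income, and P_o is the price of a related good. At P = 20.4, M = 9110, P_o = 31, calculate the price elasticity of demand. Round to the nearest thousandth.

-0.340

Q_d = 60.7 − 3.2(20.4) + 0.0158(9110) + 1.7(31) = 60.7 − 65.28 + 143.938 + 52.7 = 192.058.
∂Q_d/∂P = −3.2, so E_p = (−3.2)·(20.4/192.058) ≈ -0.340.
|E_p| < 1: demand is inelastic.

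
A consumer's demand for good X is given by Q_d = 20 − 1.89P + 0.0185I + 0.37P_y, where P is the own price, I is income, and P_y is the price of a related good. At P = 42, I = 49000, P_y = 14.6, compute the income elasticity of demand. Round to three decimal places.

Substituting, Q_d = 20 − 1.89(42) + 0.0185(49000) + 0.37(14.6) = 20 − 79.38 + 906.5 + 5.402 = 852.522.
∂Q_d/∂I = +0.0185, so E_I = 0.0185·(49000/852.522) ≈ 1.063.
E_I > 1: normal good (luxury).

1.063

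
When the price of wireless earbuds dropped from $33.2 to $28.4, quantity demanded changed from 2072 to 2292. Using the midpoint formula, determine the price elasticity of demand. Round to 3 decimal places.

-0.647

%Δq = (2292 − 2072)/[(2072 + 2292)/2] = 220/2182 ≈ 0.1008.
%ΔP = (28.4 − 33.2)/[(33.2 + 28.4)/2] = -4.8/30.8 ≈ -0.1558.
Arc elasticity E = %Δq/%ΔP ≈ 0.1008/-0.1558 ≈ -0.647.
|E| < 1: demand is inelastic over this range.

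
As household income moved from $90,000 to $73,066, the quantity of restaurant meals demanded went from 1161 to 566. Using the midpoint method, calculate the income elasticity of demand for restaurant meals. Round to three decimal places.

%ΔQ = (566 − 1161)/[(1161+566)/2] = -595/863.5 ≈ -0.6891.
%ΔY = (73,066 − 90,000)/[(90,000+73,066)/2] = -16934/81533 ≈ -0.2077.
E_I = %ΔQ/%ΔY ≈ 3.318.
E_I > 1: normal good (luxury).

3.318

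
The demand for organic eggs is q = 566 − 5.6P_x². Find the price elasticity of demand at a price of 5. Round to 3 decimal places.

At P_x = 5, q = 426.
dq/dP_x = −2·5.6·P_x = −56.
Point elasticity E = (dq/dP_x)·(P_x/q) = -56 × 5/426 ≈ -0.657.
|E| < 1, so demand is inelastic at this price.

-0.657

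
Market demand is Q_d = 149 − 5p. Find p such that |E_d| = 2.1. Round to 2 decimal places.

20.19

Set −bp/(a − bp) = −2.1 ⇒ bp = 2.1(a − bp) ⇒ bp(1+2.1) = 2.1·a.
p = 2.1·149/(5·3.1) ≈ 20.19.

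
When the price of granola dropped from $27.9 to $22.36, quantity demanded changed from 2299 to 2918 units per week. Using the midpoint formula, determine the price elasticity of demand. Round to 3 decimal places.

%ΔQ = (2918 − 2299)/[(2299 + 2918)/2] = 619/2608.5 ≈ 0.2373.
%Δp = (22.36 − 27.9)/[(27.9 + 22.36)/2] = -5.54/25.13 ≈ -0.2205.
Arc elasticity E = %ΔQ/%Δp ≈ 0.2373/-0.2205 ≈ -1.076.
|E| > 1: demand is elastic over this range.

-1.076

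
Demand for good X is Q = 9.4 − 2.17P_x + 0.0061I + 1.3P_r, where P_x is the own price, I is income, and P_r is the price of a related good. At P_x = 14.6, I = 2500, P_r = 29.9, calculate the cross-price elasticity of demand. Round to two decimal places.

1.22

Evaluating quantity at (P_x, I, P_r) gives Q = 9.4 − 2.17(14.6) + 0.0061(2500) + 1.3(29.9) = 9.4 − 31.682 + 15.25 + 38.87 = 31.838.
∂Q/∂P_r = +1.3, so E_xy = 1.3·(29.9/31.838) ≈ 1.22.
E_xy > 0: the goods are substitutes.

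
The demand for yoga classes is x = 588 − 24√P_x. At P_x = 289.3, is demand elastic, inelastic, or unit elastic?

elastic

At P_x = 289.3, x = 179.7883.
dx/dP_x = −24/(2√P_x) = −24/(2·17.0088).
Point elasticity E = (dx/dP_x)·(P_x/x) = -0.7055 × 289.3/179.7883 ≈ -1.135.
|E| ≈ 1.135 > 1, so demand is elastic.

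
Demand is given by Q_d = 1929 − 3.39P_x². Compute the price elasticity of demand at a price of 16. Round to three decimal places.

-1.636

At P_x = 16, Q_d = 1061.16.
dQ_d/dP_x = −2·3.39·P_x = −108.48.
Point elasticity E = (dQ_d/dP_x)·(P_x/Q_d) = -108.48 × 16/1061.16 ≈ -1.636.
|E| > 1, so demand is elastic at this price.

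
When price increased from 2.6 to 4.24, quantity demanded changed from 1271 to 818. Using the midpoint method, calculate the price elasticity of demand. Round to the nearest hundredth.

%Δq = (818 − 1271)/[(1271 + 818)/2] = -453/1044.5 ≈ -0.4337.
%ΔP = (4.24 − 2.6)/[(2.6 + 4.24)/2] = 1.64/3.42 ≈ 0.4795.
Arc elasticity E = %Δq/%ΔP ≈ -0.4337/0.4795 ≈ -0.90.
|E| < 1: demand is inelastic over this range.

-0.90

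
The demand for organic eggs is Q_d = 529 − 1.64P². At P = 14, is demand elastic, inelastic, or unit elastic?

elastic

At P = 14, Q_d = 207.56.
dQ_d/dP = −2·1.64·P = −45.92.
Point elasticity E = (dQ_d/dP)·(P/Q_d) = -45.92 × 14/207.56 ≈ -3.097.
|E| ≈ 3.097 > 1, so demand is elastic.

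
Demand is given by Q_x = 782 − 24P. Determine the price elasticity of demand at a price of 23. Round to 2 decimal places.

-2.40

At P = 23, Q_x = 230.
dQ_x/dP = −24.
Point elasticity E = (dQ_x/dP)·(P/Q_x) = -24 × 23/230 ≈ -2.40.
|E| > 1, so demand is elastic at this price.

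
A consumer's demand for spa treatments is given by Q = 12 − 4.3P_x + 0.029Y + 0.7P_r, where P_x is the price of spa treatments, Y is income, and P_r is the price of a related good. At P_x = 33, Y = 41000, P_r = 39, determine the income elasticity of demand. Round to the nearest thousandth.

1.094

Evaluating quantity at (P_x, Y, P_r) gives Q = 12 − 4.3(33) + 0.029(41000) + 0.7(39) = 12 − 141.9 + 1189 + 27.3 = 1086.4.
∂Q/∂Y = +0.029, so E_I = 0.029·(41000/1086.4) ≈ 1.094.
E_I > 1: normal good (luxury).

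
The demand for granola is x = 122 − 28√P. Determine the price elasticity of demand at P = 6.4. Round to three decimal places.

At P = 6.4, x = 51.165.
dx/dP = −28/(2√P) = −28/(2·2.5298).
Point elasticity E = (dx/dP)·(P/x) = -5.534 × 6.4/51.165 ≈ -0.692.
|E| < 1, so demand is inelastic at this price.

-0.692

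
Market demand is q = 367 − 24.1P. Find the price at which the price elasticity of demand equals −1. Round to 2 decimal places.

7.61

For linear demand q = a − bP, E = −bP/(a − bP). |E| = 1 ⇒ bP = a − bP ⇒ P = a/(2b).
P = 367/(2·24.1) ≈ 7.61.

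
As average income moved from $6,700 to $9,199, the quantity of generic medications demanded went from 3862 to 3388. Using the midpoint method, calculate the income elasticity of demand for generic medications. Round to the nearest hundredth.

-0.42

%ΔQ = (3388 − 3862)/[(3862+3388)/2] = -474/3625 ≈ -0.1308.
%ΔI = (9,199 − 6,700)/[(6,700+9,199)/2] = 2499/7949.5 ≈ 0.3144.
E_I = %ΔQ/%ΔI ≈ -0.42.
E_I < 0: inferior good.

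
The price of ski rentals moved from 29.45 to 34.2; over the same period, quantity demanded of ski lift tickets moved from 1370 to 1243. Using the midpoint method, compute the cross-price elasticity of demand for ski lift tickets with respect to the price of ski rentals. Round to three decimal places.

-0.651

%ΔQ_x = (1243 − 1370)/[(1370+1243)/2] = -127/1306.5 ≈ -0.0972.
%ΔP_y = (34.2 − 29.45)/[(29.45+34.2)/2] ≈ 0.1493.
E_xy = -0.0972/0.1493 ≈ -0.651.
E_xy < 0, so ski lift tickets and ski rentals are complements.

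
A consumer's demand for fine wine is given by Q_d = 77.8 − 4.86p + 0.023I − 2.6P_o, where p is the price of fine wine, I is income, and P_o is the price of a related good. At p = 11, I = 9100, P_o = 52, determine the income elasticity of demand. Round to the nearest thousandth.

2.126

Q_d = 77.8 − 4.86(11) + 0.023(9100) − 2.6(52) = 77.8 − 53.46 + 209.3 − 135.2 = 98.44.
∂Q_d/∂I = +0.023, so E_I = 0.023·(9100/98.44) ≈ 2.126.
E_I > 1: normal good (luxury).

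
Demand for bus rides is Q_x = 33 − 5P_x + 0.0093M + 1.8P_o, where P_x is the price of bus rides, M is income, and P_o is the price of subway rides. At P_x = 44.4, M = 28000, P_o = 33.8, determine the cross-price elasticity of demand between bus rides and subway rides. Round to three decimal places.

Evaluating quantity at (P_x, M, P_o) gives Q_x = 33 − 5(44.4) + 0.0093(28000) + 1.8(33.8) = 33 − 222 + 260.4 + 60.84 = 132.24.
∂Q_x/∂P_o = +1.8, so E_xy = 1.8·(33.8/132.24) ≈ 0.460.
E_xy > 0: the goods are substitutes.

0.460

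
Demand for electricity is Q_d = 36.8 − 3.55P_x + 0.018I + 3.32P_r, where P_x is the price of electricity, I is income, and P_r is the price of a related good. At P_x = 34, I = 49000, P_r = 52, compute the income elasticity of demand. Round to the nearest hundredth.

Evaluating quantity at (P_x, I, P_r) gives Q_d = 36.8 − 3.55(34) + 0.018(49000) + 3.32(52) = 36.8 − 120.7 + 882 + 172.64 = 970.74.
∂Q_d/∂I = +0.018, so E_I = 0.018·(49000/970.74) ≈ 0.91.
E_I ∈ (0,1): normal good (necessity).

0.91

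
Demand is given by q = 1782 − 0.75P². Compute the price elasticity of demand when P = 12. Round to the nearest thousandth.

At P = 12, q = 1674.
dq/dP = −2·0.75·P = −18.
Point elasticity E = (dq/dP)·(P/q) = -18 × 12/1674 ≈ -0.129.
|E| < 1, so demand is inelastic at this price.

-0.129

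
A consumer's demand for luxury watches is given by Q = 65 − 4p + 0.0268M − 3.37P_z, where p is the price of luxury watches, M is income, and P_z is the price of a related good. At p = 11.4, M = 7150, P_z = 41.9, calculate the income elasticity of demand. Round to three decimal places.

2.745

At the given point, Q = 65 − 4(11.4) + 0.0268(7150) − 3.37(41.9) = 65 − 45.6 + 191.62 − 141.203 = 69.817.
∂Q/∂M = +0.0268, so E_I = 0.0268·(7150/69.817) ≈ 2.745.
E_I > 1: normal good (luxury).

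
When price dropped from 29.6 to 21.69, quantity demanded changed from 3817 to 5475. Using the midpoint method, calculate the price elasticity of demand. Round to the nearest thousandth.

-1.157

%ΔQ = (5475 − 3817)/[(3817 + 5475)/2] = 1658/4646 ≈ 0.3569.
%Δp = (21.69 − 29.6)/[(29.6 + 21.69)/2] = -7.91/25.645 ≈ -0.3084.
Arc elasticity E = %ΔQ/%Δp ≈ 0.3569/-0.3084 ≈ -1.157.
|E| > 1: demand is elastic over this range.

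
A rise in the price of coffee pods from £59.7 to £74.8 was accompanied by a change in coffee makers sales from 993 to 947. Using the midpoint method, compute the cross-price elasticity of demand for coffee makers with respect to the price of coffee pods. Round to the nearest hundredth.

-0.21

%ΔQ_x = (947 − 993)/[(993+947)/2] = -46/970 ≈ -0.0474.
%ΔP_y = (74.8 − 59.7)/[(59.7+74.8)/2] ≈ 0.2245.
E_xy = -0.0474/0.2245 ≈ -0.21.
E_xy < 0, so coffee makers and coffee pods are complements.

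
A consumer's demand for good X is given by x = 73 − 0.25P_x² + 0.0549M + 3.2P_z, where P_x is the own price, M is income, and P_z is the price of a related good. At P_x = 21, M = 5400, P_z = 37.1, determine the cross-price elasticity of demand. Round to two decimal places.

0.31

x = 73 − 0.25(21)² + 0.0549(5400) + 3.2(37.1) = 73 − 110.25 + 296.46 + 118.72 = 377.93.
∂x/∂P_z = +3.2, so E_xy = 3.2·(37.1/377.93) ≈ 0.31.
E_xy > 0: the goods are substitutes.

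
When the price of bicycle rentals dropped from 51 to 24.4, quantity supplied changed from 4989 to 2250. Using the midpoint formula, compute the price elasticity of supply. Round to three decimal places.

1.073

%ΔQ = (2250 − 4989)/[(4989 + 2250)/2] = -2739/3619.5 ≈ -0.7567.
%Δp = (24.4 − 51)/[(51 + 24.4)/2] = -26.6/37.7 ≈ -0.7056.
Arc elasticity E = %ΔQ/%Δp ≈ -0.7567/-0.7056 ≈ 1.073.
|E| > 1: supply is elastic over this range.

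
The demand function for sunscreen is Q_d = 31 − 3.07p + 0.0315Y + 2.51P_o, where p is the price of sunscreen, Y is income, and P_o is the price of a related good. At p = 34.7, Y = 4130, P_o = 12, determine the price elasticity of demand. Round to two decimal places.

At the given point, Q_d = 31 − 3.07(34.7) + 0.0315(4130) + 2.51(12) = 31 − 106.529 + 130.095 + 30.12 = 84.686.
∂Q_d/∂p = −3.07, so E_p = (−3.07)·(34.7/84.686) ≈ -1.26.
|E_p| > 1: demand is elastic.

-1.26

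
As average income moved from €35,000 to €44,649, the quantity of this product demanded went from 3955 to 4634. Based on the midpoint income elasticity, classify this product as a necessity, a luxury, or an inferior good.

necessity

%ΔQ = (4634 − 3955)/[(3955+4634)/2] = 679/4294.5 ≈ 0.1581.
%ΔY = (44,649 − 35,000)/[(35,000+44,649)/2] = 9649/39824.5 ≈ 0.2423.
E_I = %ΔQ/%ΔY ≈ 0.653.
E_I ∈ (0,1): normal good (necessity).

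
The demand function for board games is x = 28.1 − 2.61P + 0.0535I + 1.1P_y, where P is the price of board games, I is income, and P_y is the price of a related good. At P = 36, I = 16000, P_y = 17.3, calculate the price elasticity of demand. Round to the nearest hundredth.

x = 28.1 − 2.61(36) + 0.0535(16000) + 1.1(17.3) = 28.1 − 93.96 + 856 + 19.03 = 809.17.
∂x/∂P = −2.61, so E_p = (−2.61)·(36/809.17) ≈ -0.12.
|E_p| < 1: demand is inelastic.

-0.12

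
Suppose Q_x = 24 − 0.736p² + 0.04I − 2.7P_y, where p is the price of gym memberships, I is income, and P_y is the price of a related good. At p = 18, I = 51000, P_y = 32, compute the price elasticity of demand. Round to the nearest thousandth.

-0.274

At the given point, Q_x = 24 − 0.736(18)² + 0.04(51000) − 2.7(32) = 24 − 238.464 + 2040 − 86.4 = 1739.136.
∂Q_x/∂p = −2·0.736·p = -26.496, so E_p = -26.496·(18/1739.136) ≈ -0.274.
|E_p| < 1: demand is inelastic.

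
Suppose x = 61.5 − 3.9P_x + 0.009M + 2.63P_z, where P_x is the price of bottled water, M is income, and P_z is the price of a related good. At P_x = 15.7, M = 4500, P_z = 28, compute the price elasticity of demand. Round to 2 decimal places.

Evaluating quantity at (P_x, M, P_z) gives x = 61.5 − 3.9(15.7) + 0.009(4500) + 2.63(28) = 61.5 − 61.23 + 40.5 + 73.64 = 114.41.
∂x/∂P_x = −3.9, so E_p = (−3.9)·(15.7/114.41) ≈ -0.54.
|E_p| < 1: demand is inelastic.

-0.54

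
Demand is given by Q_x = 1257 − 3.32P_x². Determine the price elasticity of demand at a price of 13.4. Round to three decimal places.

-1.804

At P_x = 13.4, Q_x = 660.8608.
dQ_x/dP_x = −2·3.32·P_x = −88.976.
Point elasticity E = (dQ_x/dP_x)·(P_x/Q_x) = -88.976 × 13.4/660.8608 ≈ -1.804.
|E| > 1, so demand is elastic at this price.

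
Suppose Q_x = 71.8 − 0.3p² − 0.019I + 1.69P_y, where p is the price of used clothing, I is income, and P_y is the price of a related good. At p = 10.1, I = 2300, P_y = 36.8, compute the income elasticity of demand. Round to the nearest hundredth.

Substituting, Q_x = 71.8 − 0.3(10.1)² − 0.019(2300) + 1.69(36.8) = 71.8 − 30.603 − 43.7 + 62.192 = 59.689.
∂Q_x/∂I = −0.019, so E_I = -0.019·(2300/59.689) ≈ -0.73.
E_I < 0: inferior good.

-0.73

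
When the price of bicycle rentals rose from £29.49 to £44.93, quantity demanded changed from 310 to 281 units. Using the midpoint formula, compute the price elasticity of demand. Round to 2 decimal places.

-0.24

%ΔQ = (281 − 310)/[(310 + 281)/2] = -29/295.5 ≈ -0.0981.
%ΔP = (44.93 − 29.49)/[(29.49 + 44.93)/2] = 15.44/37.21 ≈ 0.4149.
Arc elasticity E = %ΔQ/%ΔP ≈ -0.0981/0.4149 ≈ -0.24.
|E| < 1: demand is inelastic over this range.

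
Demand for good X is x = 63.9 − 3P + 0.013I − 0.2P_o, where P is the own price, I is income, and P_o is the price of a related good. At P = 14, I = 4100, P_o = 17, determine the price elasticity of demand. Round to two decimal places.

x = 63.9 − 3(14) + 0.013(4100) − 0.2(17) = 63.9 − 42 + 53.3 − 3.4 = 71.8.
∂x/∂P = −3, so E_p = (−3)·(14/71.8) ≈ -0.58.
|E_p| < 1: demand is inelastic.

-0.58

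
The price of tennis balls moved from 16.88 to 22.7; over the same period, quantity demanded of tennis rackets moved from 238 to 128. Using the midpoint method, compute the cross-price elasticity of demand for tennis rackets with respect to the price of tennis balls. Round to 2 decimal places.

%ΔQ_x = (128 − 238)/[(238+128)/2] = -110/183 ≈ -0.6011.
%ΔP_y = (22.7 − 16.88)/[(16.88+22.7)/2] ≈ 0.2941.
E_xy = -0.6011/0.2941 ≈ -2.04.
E_xy < 0, so tennis rackets and tennis balls are complements.

-2.04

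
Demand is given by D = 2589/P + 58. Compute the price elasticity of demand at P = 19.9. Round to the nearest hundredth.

At P = 19.9, D = 188.1005.
dD/dP = −2589/P² = −6.5377.
Point elasticity E = (dD/dP)·(P/D) = -6.5377 × 19.9/188.1005 ≈ -0.69.
|E| < 1, so demand is inelastic at this price.

-0.69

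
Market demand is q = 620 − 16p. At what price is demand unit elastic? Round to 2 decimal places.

For linear demand q = a − bp, E = −bp/(a − bp). |E| = 1 ⇒ bp = a − bp ⇒ p = a/(2b).
p = 620/(2·16) ≈ 19.38.

19.38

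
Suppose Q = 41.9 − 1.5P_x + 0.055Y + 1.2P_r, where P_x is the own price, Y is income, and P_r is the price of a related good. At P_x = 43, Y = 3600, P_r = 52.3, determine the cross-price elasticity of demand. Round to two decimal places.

0.26

At the given point, Q = 41.9 − 1.5(43) + 0.055(3600) + 1.2(52.3) = 41.9 − 64.5 + 198 + 62.76 = 238.16.
∂Q/∂P_r = +1.2, so E_xy = 1.2·(52.3/238.16) ≈ 0.26.
E_xy > 0: the goods are substitutes.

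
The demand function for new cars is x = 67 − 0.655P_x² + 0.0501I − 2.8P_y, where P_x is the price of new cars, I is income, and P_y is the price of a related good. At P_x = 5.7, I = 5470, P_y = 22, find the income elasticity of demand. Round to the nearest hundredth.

1.06

First evaluate x: 67 − 0.655(5.7)² + 0.0501(5470) − 2.8(22) = 67 − 21.281 + 274.047 − 61.6 = 258.1661.
∂x/∂I = +0.0501, so E_I = 0.0501·(5470/258.1661) ≈ 1.06.
E_I > 1: normal good (luxury).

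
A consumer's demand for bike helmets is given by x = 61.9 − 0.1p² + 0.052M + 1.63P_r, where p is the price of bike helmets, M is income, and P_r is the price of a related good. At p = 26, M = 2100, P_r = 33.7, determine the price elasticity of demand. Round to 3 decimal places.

-0.853

Substituting, x = 61.9 − 0.1(26)² + 0.052(2100) + 1.63(33.7) = 61.9 − 67.6 + 109.2 + 54.931 = 158.431.
∂x/∂p = −2·0.1·p = -5.2, so E_p = -5.2·(26/158.431) ≈ -0.853.
|E_p| < 1: demand is inelastic.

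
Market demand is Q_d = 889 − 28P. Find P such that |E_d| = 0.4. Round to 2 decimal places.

Set −bP/(a − bP) = −0.4 ⇒ bP = 0.4(a − bP) ⇒ bP(1+0.4) = 0.4·a.
P = 0.4·889/(28·1.4) ≈ 9.07.

9.07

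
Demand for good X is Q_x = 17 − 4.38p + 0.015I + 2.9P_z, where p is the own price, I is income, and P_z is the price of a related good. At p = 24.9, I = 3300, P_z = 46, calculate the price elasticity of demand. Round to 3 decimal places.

Substituting, Q_x = 17 − 4.38(24.9) + 0.015(3300) + 2.9(46) = 17 − 109.062 + 49.5 + 133.4 = 90.838.
∂Q_x/∂p = −4.38, so E_p = (−4.38)·(24.9/90.838) ≈ -1.201.
|E_p| > 1: demand is elastic.

-1.201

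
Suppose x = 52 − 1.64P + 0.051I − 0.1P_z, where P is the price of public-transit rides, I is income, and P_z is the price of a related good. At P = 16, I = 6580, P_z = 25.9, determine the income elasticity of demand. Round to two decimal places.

Substituting, x = 52 − 1.64(16) + 0.051(6580) − 0.1(25.9) = 52 − 26.24 + 335.58 − 2.59 = 358.75.
∂x/∂I = +0.051, so E_I = 0.051·(6580/358.75) ≈ 0.94.
E_I ∈ (0,1): normal good (necessity).

0.94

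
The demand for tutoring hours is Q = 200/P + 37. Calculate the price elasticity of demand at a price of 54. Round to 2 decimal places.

At P = 54, Q = 40.7037.
dQ/dP = −200/P² = −0.0686.
Point elasticity E = (dQ/dP)·(P/Q) = -0.0686 × 54/40.7037 ≈ -0.09.
|E| < 1, so demand is inelastic at this price.

-0.09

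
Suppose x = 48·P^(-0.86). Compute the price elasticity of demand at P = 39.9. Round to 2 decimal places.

-0.86

For a Cobb–Douglas (constant-elasticity) form x = A·P^α·…, the elasticity with respect to P equals the exponent α at every point.
Here the exponent on P is -0.86, so the price elasticity of demand is -0.86.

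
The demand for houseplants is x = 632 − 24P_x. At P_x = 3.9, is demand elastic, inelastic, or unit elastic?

inelastic

At P_x = 3.9, x = 538.4.
dx/dP_x = −24.
Point elasticity E = (dx/dP_x)·(P_x/x) = -24 × 3.9/538.4 ≈ -0.174.
|E| ≈ 0.174 < 1, so demand is inelastic.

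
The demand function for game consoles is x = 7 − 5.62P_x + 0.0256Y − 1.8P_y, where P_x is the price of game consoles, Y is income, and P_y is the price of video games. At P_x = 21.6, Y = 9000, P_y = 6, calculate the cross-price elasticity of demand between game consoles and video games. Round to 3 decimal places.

x = 7 − 5.62(21.6) + 0.0256(9000) − 1.8(6) = 7 − 121.392 + 230.4 − 10.8 = 105.208.
∂x/∂P_y = −1.8, so E_xy = -1.8·(6/105.208) ≈ -0.103.
E_xy < 0: the goods are complements.

-0.103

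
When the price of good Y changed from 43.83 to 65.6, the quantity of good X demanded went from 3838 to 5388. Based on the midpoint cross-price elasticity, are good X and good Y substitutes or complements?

substitutes

%ΔQ_x = (5388 − 3838)/[(3838+5388)/2] = 1550/4613 ≈ 0.3360.
%ΔP_y = (65.6 − 43.83)/[(43.83+65.6)/2] ≈ 0.3979.
E_xy = 0.3360/0.3979 ≈ 0.844.
E_xy > 0, so the goods are substitutes.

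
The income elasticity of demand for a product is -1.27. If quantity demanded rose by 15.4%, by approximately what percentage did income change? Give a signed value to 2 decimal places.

%ΔQ ≈ E × %ΔI ⇒ %ΔI = %ΔQ / E = (15.4%)/(-1.27) ≈ -12.13%.

-12.13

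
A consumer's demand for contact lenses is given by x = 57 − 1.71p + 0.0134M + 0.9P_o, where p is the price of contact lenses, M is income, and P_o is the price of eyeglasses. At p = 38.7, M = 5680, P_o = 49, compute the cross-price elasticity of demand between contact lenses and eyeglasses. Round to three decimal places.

At the given point, x = 57 − 1.71(38.7) + 0.0134(5680) + 0.9(49) = 57 − 66.177 + 76.112 + 44.1 = 111.035.
∂x/∂P_o = +0.9, so E_xy = 0.9·(49/111.035) ≈ 0.397.
E_xy > 0: the goods are substitutes.

0.397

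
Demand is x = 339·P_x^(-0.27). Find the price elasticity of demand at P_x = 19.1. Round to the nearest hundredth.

For a Cobb–Douglas (constant-elasticity) form x = A·P_x^α·…, the elasticity with respect to P_x equals the exponent α at every point.
Here the exponent on P_x is -0.27, so the price elasticity of demand is -0.27.

-0.27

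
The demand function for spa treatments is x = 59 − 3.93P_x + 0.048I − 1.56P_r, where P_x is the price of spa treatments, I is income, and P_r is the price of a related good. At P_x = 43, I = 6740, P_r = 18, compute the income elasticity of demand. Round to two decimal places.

At the given point, x = 59 − 3.93(43) + 0.048(6740) − 1.56(18) = 59 − 168.99 + 323.52 − 28.08 = 185.45.
∂x/∂I = +0.048, so E_I = 0.048·(6740/185.45) ≈ 1.74.
E_I > 1: normal good (luxury).

1.74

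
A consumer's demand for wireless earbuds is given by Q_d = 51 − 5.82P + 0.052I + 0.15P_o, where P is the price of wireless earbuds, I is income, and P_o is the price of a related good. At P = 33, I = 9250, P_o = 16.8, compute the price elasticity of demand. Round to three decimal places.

-0.561

First evaluate Q_d: 51 − 5.82(33) + 0.052(9250) + 0.15(16.8) = 51 − 192.06 + 481 + 2.52 = 342.46.
∂Q_d/∂P = −5.82, so E_p = (−5.82)·(33/342.46) ≈ -0.561.
|E_p| < 1: demand is inelastic.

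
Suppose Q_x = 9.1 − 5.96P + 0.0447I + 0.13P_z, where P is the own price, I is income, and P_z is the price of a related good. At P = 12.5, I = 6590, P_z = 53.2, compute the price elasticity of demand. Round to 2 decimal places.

At the given point, Q_x = 9.1 − 5.96(12.5) + 0.0447(6590) + 0.13(53.2) = 9.1 − 74.5 + 294.573 + 6.916 = 236.089.
∂Q_x/∂P = −5.96, so E_p = (−5.96)·(12.5/236.089) ≈ -0.32.
|E_p| < 1: demand is inelastic.

-0.32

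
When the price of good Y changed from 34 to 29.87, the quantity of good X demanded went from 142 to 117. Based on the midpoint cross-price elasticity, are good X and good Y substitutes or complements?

substitutes

%ΔQ_x = (117 − 142)/[(142+117)/2] = -25/129.5 ≈ -0.1931.
%ΔP_y = (29.87 − 34)/[(34+29.87)/2] ≈ -0.1293.
E_xy = -0.1931/-0.1293 ≈ 1.493.
E_xy > 0, so the goods are substitutes.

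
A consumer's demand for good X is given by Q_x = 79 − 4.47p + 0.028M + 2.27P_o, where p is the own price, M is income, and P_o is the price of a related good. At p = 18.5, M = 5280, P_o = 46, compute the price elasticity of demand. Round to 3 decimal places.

At the given point, Q_x = 79 − 4.47(18.5) + 0.028(5280) + 2.27(46) = 79 − 82.695 + 147.84 + 104.42 = 248.565.
∂Q_x/∂p = −4.47, so E_p = (−4.47)·(18.5/248.565) ≈ -0.333.
|E_p| < 1: demand is inelastic.

-0.333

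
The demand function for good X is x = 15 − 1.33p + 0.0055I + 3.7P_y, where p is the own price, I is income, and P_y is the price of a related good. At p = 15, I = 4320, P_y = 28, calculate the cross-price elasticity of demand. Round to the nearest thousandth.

First evaluate x: 15 − 1.33(15) + 0.0055(4320) + 3.7(28) = 15 − 19.95 + 23.76 + 103.6 = 122.41.
∂x/∂P_y = +3.7, so E_xy = 3.7·(28/122.41) ≈ 0.846.
E_xy > 0: the goods are substitutes.

0.846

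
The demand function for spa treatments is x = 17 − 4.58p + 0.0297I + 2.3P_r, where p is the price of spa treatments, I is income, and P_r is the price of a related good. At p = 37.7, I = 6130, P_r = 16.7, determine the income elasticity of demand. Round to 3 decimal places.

Substituting, x = 17 − 4.58(37.7) + 0.0297(6130) + 2.3(16.7) = 17 − 172.666 + 182.061 + 38.41 = 64.805.
∂x/∂I = +0.0297, so E_I = 0.0297·(6130/64.805) ≈ 2.809.
E_I > 1: normal good (luxury).

2.809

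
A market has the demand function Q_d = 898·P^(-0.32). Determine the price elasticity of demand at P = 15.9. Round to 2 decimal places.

-0.32

For a Cobb–Douglas (constant-elasticity) form Q_d = A·P^α·…, the elasticity with respect to P equals the exponent α at every point.
Here the exponent on P is -0.32, so the price elasticity of demand is -0.32.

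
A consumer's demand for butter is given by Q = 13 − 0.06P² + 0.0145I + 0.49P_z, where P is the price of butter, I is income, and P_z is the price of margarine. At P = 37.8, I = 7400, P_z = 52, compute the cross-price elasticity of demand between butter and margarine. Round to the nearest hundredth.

First evaluate Q: 13 − 0.06(37.8)² + 0.0145(7400) + 0.49(52) = 13 − 85.7304 + 107.3 + 25.48 = 60.0496.
∂Q/∂P_z = +0.49, so E_xy = 0.49·(52/60.0496) ≈ 0.42.
E_xy > 0: the goods are substitutes.

0.42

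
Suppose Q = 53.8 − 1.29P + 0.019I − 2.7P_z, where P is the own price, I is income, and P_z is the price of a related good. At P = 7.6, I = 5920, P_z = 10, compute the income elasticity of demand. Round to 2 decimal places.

0.87

Substituting, Q = 53.8 − 1.29(7.6) + 0.019(5920) − 2.7(10) = 53.8 − 9.804 + 112.48 − 27 = 129.476.
∂Q/∂I = +0.019, so E_I = 0.019·(5920/129.476) ≈ 0.87.
E_I ∈ (0,1): normal good (necessity).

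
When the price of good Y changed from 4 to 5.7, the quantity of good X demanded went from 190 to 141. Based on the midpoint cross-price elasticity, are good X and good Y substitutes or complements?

complements

%ΔQ_x = (141 − 190)/[(190+141)/2] = -49/165.5 ≈ -0.2961.
%ΔP_y = (5.7 − 4)/[(4+5.7)/2] ≈ 0.3505.
E_xy = -0.2961/0.3505 ≈ -0.845.
E_xy < 0, so the goods are complements.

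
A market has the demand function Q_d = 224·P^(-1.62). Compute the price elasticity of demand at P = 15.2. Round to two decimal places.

-1.62

For a Cobb–Douglas (constant-elasticity) form Q_d = A·P^α·…, the elasticity with respect to P equals the exponent α at every point.
Here the exponent on P is -1.62, so the price elasticity of demand is -1.62.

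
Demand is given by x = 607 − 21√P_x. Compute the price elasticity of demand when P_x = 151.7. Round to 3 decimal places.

At P_x = 151.7, x = 348.3502.
dx/dP_x = −21/(2√P_x) = −21/(2·12.3167).
Point elasticity E = (dx/dP_x)·(P_x/x) = -0.8525 × 151.7/348.3502 ≈ -0.371.
|E| < 1, so demand is inelastic at this price.

-0.371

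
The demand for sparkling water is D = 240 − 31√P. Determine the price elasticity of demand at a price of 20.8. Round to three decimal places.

At P = 20.8, D = 98.6182.
dD/dP = −31/(2√P) = −31/(2·4.5607).
Point elasticity E = (dD/dP)·(P/D) = -3.3986 × 20.8/98.6182 ≈ -0.717.
|E| < 1, so demand is inelastic at this price.

-0.717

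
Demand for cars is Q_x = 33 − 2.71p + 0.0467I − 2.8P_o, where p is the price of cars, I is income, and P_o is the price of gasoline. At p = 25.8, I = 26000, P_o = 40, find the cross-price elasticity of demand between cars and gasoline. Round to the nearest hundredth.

Q_x = 33 − 2.71(25.8) + 0.0467(26000) − 2.8(40) = 33 − 69.918 + 1214.2 − 112 = 1065.282.
∂Q_x/∂P_o = −2.8, so E_xy = -2.8·(40/1065.282) ≈ -0.11.
E_xy < 0: the goods are complements.

-0.11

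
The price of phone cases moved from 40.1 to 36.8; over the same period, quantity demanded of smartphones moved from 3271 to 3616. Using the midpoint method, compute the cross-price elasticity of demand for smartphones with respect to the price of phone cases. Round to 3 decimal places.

%ΔQ_x = (3616 − 3271)/[(3271+3616)/2] = 345/3443.5 ≈ 0.1002.
%ΔP_y = (36.8 − 40.1)/[(40.1+36.8)/2] ≈ -0.0858.
E_xy = 0.1002/-0.0858 ≈ -1.167.
E_xy < 0, so smartphones and phone cases are complements.

-1.167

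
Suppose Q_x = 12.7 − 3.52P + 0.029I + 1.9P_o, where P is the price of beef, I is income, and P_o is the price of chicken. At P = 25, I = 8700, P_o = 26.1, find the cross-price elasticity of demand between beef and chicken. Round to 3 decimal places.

Q_x = 12.7 − 3.52(25) + 0.029(8700) + 1.9(26.1) = 12.7 − 88 + 252.3 + 49.59 = 226.59.
∂Q_x/∂P_o = +1.9, so E_xy = 1.9·(26.1/226.59) ≈ 0.219.
E_xy > 0: the goods are substitutes.

0.219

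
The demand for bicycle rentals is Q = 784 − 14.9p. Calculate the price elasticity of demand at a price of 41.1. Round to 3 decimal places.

-3.568

At p = 41.1, Q = 171.61.
dQ/dp = −14.9.
Point elasticity E = (dQ/dp)·(p/Q) = -14.9 × 41.1/171.61 ≈ -3.568.
|E| > 1, so demand is elastic at this price.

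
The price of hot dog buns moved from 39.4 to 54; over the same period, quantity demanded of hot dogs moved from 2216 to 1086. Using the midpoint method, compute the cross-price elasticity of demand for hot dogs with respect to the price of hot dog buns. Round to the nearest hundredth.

%ΔQ_x = (1086 − 2216)/[(2216+1086)/2] = -1130/1651 ≈ -0.6844.
%ΔP_y = (54 − 39.4)/[(39.4+54)/2] ≈ 0.3126.
E_xy = -0.6844/0.3126 ≈ -2.19.
E_xy < 0, so hot dogs and hot dog buns are complements.

-2.19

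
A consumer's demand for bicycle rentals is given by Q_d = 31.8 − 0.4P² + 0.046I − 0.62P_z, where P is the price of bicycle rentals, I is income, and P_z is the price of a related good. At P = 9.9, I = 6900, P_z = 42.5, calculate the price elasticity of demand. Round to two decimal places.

-0.28

At the given point, Q_d = 31.8 − 0.4(9.9)² + 0.046(6900) − 0.62(42.5) = 31.8 − 39.204 + 317.4 − 26.35 = 283.646.
∂Q_d/∂P = −2·0.4·P = -7.92, so E_p = -7.92·(9.9/283.646) ≈ -0.28.
|E_p| < 1: demand is inelastic.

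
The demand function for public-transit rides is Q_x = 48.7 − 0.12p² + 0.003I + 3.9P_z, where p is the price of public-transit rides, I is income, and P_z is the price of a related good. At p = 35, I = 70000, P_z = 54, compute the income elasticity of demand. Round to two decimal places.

0.65

First evaluate Q_x: 48.7 − 0.12(35)² + 0.003(70000) + 3.9(54) = 48.7 − 147 + 210 + 210.6 = 322.3.
∂Q_x/∂I = +0.003, so E_I = 0.003·(70000/322.3) ≈ 0.65.
E_I ∈ (0,1): normal good (necessity).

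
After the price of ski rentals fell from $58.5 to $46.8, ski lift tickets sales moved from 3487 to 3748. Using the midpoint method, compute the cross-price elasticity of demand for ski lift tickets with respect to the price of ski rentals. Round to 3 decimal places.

%ΔQ_x = (3748 − 3487)/[(3487+3748)/2] = 261/3617.5 ≈ 0.0721.
%ΔP_y = (46.8 − 58.5)/[(58.5+46.8)/2] ≈ -0.2222.
E_xy = 0.0721/-0.2222 ≈ -0.325.
E_xy < 0, so ski lift tickets and ski rentals are complements.

-0.325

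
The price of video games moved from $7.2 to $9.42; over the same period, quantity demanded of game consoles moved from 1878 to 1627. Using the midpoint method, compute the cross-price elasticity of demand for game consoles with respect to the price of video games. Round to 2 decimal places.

%ΔQ_x = (1627 − 1878)/[(1878+1627)/2] = -251/1752.5 ≈ -0.1432.
%ΔP_y = (9.42 − 7.2)/[(7.2+9.42)/2] ≈ 0.2671.
E_xy = -0.1432/0.2671 ≈ -0.54.
E_xy < 0, so game consoles and video games are complements.

-0.54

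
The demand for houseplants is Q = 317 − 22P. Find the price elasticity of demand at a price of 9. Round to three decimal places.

At P = 9, Q = 119.
dQ/dP = −22.
Point elasticity E = (dQ/dP)·(P/Q) = -22 × 9/119 ≈ -1.664.
|E| > 1, so demand is elastic at this price.

-1.664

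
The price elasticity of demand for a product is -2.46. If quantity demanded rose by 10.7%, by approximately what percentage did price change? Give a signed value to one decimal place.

-4.3

%ΔQ ≈ E × %ΔP ⇒ %ΔP = %ΔQ / E = (10.7%)/(-2.46) ≈ -4.3%.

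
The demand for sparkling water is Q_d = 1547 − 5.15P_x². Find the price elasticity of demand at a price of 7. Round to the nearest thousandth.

-0.390

At P_x = 7, Q_d = 1294.65.
dQ_d/dP_x = −2·5.15·P_x = −72.1.
Point elasticity E = (dQ_d/dP_x)·(P_x/Q_d) = -72.1 × 7/1294.65 ≈ -0.390.
|E| < 1, so demand is inelastic at this price.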